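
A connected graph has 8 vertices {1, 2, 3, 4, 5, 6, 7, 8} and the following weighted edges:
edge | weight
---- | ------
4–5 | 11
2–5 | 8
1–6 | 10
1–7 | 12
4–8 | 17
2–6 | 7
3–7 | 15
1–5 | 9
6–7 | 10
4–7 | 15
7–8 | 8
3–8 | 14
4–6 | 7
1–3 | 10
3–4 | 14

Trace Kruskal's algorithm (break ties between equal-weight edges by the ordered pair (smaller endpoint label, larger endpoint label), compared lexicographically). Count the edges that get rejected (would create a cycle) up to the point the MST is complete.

Sort edges by weight, then run Kruskal:
2–6 (7): add — endpoints in different components.
4–6 (7): add — endpoints in different components.
2–5 (8): add — endpoints in different components.
7–8 (8): add — endpoints in different components.
1–5 (9): add — endpoints in different components.
1–3 (10): add — endpoints in different components.
1–6 (10): skip — 1 and 6 already connected.
6–7 (10): add — endpoints in different components.
Edges rejected before the tree was complete: 1.

1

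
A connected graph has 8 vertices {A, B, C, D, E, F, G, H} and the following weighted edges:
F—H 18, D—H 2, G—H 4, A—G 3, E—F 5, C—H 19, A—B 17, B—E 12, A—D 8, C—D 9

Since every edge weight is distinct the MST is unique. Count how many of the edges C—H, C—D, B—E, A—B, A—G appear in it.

Kruskal: consider edges lightest-first.
D—H (2): add — endpoints in different components.
A—G (3): add — endpoints in different components.
G—H (4): add — endpoints in different components.
E—F (5): add — endpoints in different components.
A—D (8): skip — A and D already connected.
C—D (9): add — endpoints in different components.
B—E (12): add — endpoints in different components.
A—B (17): add — endpoints in different components.
MST edge set: {D—H, A—G, G—H, E—F, C—D, B—E, A—B}.
Of the listed edges, {C—D, B—E, A—B, A—G} are in the MST → 4.

4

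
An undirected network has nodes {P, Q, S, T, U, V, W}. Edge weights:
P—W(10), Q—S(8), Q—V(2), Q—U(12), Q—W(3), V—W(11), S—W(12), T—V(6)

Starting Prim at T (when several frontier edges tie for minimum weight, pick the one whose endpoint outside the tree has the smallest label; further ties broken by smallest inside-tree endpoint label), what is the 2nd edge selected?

Prim, starting at T.
Step 1: frontier [T—V 6] → take T—V (6); add V.
Step 2: frontier [Q—V 2, V—W 11] → take Q—V (2); add Q.
Step 3: frontier [Q—W 3, Q—S 8, Q—U 12, V—W 11] → take Q—W (3); add W.
Step 4: frontier [Q—S 8, Q—U 12, P—W 10, S—W 12] → take Q—S (8); add S.
Step 5: frontier [Q—U 12, P—W 10] → take P—W (10); add P.
Step 6: frontier [Q—U 12] → take Q—U (12); add U.
The 2nd edge added is Q—V.

Q-V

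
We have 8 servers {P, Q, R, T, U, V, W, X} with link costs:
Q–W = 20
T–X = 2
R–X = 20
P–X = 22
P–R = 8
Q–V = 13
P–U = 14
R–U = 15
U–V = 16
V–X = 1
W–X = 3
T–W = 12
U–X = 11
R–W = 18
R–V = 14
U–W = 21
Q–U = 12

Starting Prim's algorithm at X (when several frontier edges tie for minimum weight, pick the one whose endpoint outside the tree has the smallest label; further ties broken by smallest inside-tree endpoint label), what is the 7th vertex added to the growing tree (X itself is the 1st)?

P

Prim's algorithm from X:
Step 1: cheapest edge leaving the tree is V–X (1); add V.
Step 2: cheapest edge leaving the tree is T–X (2); add T.
Step 3: cheapest edge leaving the tree is W–X (3); add W.
Step 4: cheapest edge leaving the tree is U–X (11); add U.
Step 5: cheapest edge leaving the tree is Q–U (12); add Q.
Step 6: cheapest edge leaving the tree is P–U (14); add P.
Step 7: cheapest edge leaving the tree is P–R (8); add R.
Vertex order: X, V, T, W, U, Q, P, R. The 7th vertex is P.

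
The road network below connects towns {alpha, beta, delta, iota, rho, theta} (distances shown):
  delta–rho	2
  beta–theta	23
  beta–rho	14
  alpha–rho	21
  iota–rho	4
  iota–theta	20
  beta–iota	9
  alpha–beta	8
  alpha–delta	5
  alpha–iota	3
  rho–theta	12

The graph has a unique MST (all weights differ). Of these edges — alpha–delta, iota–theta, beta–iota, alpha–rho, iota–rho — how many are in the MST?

1

Kruskal's algorithm — process edges by increasing weight (ties by edge label):
delta–rho (2): add. Components now {alpha} {iota} {delta,rho} {theta} {beta}
alpha–iota (3): add. Components now {alpha,iota} {delta,rho} {theta} {beta}
iota–rho (4): add. Components now {alpha,delta,iota,rho} {theta} {beta}
alpha–delta (5): skip — alpha and delta already connected.
alpha–beta (8): add. Components now {alpha,beta,delta,iota,rho} {theta}
beta–iota (9): skip — iota and beta already connected.
rho–theta (12): add. Components now {alpha,beta,delta,iota,rho,theta}
MST edge set: {delta–rho, alpha–iota, iota–rho, alpha–beta, rho–theta}.
Of the listed edges, {iota–rho} are in the MST → 1.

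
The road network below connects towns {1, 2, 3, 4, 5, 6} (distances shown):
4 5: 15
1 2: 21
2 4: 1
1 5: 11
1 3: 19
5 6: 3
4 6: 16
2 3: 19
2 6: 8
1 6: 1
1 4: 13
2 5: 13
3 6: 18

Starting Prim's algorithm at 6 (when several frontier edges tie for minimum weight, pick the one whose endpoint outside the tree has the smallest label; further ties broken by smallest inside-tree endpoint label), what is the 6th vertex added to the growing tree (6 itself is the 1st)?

Grow the tree from 6 using Prim:
Step 1: frontier [1 6 1, 5 6 3, 2 6 8, 4 6 16, 3 6 18] → take 1 6 (1); add 1.
Step 2: frontier [1 5 11, 1 4 13, 1 3 19, 1 2 21, 5 6 3, 2 6 8, 4 6 16, 3 6 18] → take 5 6 (3); add 5.
Step 3: frontier [1 4 13, 1 3 19, 1 2 21, 2 5 13, 4 5 15, 2 6 8, 4 6 16, 3 6 18] → take 2 6 (8); add 2.
Step 4: frontier [1 4 13, 1 3 19, 2 4 1, 2 3 19, 4 5 15, 4 6 16, 3 6 18] → take 2 4 (1); add 4.
Step 5: frontier [1 3 19, 2 3 19, 3 6 18] → take 3 6 (18); add 3.
Vertex order: 6, 1, 5, 2, 4, 3. The 6th vertex is 3.

3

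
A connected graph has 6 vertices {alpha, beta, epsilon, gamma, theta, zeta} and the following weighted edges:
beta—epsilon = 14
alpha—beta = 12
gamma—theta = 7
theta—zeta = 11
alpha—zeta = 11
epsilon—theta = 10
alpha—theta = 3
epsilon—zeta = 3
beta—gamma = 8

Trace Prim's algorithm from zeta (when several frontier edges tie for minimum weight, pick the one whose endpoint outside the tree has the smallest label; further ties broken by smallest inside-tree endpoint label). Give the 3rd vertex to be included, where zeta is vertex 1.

Prim's algorithm from zeta:
Step 1: cheapest edge leaving the tree is epsilon—zeta (3); add epsilon.
Step 2: cheapest edge leaving the tree is epsilon—theta (10); add theta.
Step 3: cheapest edge leaving the tree is alpha—theta (3); add alpha.
Step 4: cheapest edge leaving the tree is gamma—theta (7); add gamma.
Step 5: cheapest edge leaving the tree is beta—gamma (8); add beta.
Vertex order: zeta, epsilon, theta, alpha, gamma, beta. The 3rd vertex is theta.

theta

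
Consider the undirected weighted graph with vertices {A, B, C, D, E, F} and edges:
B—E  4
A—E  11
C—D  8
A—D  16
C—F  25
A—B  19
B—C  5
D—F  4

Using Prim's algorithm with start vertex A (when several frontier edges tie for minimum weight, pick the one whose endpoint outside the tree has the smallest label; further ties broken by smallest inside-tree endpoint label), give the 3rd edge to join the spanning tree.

B-C

Prim, starting at A.
Step 1: frontier [A—E 11, A—D 16, A—B 19] → take A—E (11); add E.
Step 2: frontier [A—D 16, A—B 19, B—E 4] → take B—E (4); add B.
Step 3: frontier [A—D 16, B—C 5] → take B—C (5); add C.
Step 4: frontier [A—D 16, C—D 8, C—F 25] → take C—D (8); add D.
Step 5: frontier [C—F 25, D—F 4] → take D—F (4); add F.
The 3rd edge added is B—C.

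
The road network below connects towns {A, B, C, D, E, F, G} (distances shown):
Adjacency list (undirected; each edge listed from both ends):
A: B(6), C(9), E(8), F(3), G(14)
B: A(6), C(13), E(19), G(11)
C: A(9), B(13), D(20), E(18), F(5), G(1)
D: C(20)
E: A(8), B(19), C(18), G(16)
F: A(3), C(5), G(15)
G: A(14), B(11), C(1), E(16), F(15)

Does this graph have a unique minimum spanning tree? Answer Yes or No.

Yes

Kruskal: consider edges lightest-first.
C-G (1): add — endpoints in different components.
A-F (3): add — endpoints in different components.
C-F (5): add — endpoints in different components.
A-B (6): add — endpoints in different components.
A-E (8): add — endpoints in different components.
A-C (9): skip — A and C already connected.
B-G (11): skip — B and G already connected.
B-C (13): skip — B and C already connected.
A-G (14): skip — A and G already connected.
F-G (15): skip — F and G already connected.
E-G (16): skip — E and G already connected.
C-E (18): skip — C and E already connected.
B-E (19): skip — B and E already connected.
C-D (20): add — endpoints in different components.
Every non-tree edge has weight strictly greater than the heaviest edge on the tree path between its endpoints, so the MST is unique.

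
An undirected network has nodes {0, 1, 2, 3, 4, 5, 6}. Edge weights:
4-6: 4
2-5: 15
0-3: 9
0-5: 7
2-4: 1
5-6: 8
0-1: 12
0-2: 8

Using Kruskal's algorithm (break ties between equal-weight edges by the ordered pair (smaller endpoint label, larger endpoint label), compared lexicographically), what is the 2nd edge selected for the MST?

Kruskal: consider edges lightest-first.
2-4 (1): add — endpoints in different components.
4-6 (4): add — endpoints in different components.
0-5 (7): add — endpoints in different components.
0-2 (8): add — endpoints in different components.
5-6 (8): skip — 5 and 6 already connected.
0-3 (9): add — endpoints in different components.
0-1 (12): add — endpoints in different components.
The 2nd edge added is 4-6.

4-6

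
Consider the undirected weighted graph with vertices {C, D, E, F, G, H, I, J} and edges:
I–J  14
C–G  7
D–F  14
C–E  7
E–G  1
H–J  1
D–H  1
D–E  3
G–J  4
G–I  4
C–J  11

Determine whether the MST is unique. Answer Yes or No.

Kruskal's algorithm — process edges by increasing weight (ties by edge label):
D–H (1): add — endpoints in different components.
E–G (1): add — endpoints in different components.
H–J (1): add — endpoints in different components.
D–E (3): add — endpoints in different components.
G–I (4): add — endpoints in different components.
G–J (4): skip — G and J already connected.
C–E (7): add — endpoints in different components.
C–G (7): skip — C and G already connected.
C–J (11): skip — C and J already connected.
D–F (14): add — endpoints in different components.
Non-tree edge C–G has weight 7, equal to the heaviest edge on its tree cycle — swapping gives another MST of the same weight. Not unique.

No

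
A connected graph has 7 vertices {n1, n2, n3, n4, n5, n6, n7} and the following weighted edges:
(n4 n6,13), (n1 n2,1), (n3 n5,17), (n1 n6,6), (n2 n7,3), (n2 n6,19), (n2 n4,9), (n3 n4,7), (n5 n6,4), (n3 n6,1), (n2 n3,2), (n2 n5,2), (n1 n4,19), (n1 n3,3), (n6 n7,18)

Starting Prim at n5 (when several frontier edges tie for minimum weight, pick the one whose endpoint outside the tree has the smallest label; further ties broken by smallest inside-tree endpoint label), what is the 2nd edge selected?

Prim's algorithm from n5:
Step 1: cheapest edge leaving the tree is n2 n5 (2); add n2.
Step 2: cheapest edge leaving the tree is n1 n2 (1); add n1.
Step 3: cheapest edge leaving the tree is n2 n3 (2); add n3.
Step 4: cheapest edge leaving the tree is n3 n6 (1); add n6.
Step 5: cheapest edge leaving the tree is n2 n7 (3); add n7.
Step 6: cheapest edge leaving the tree is n3 n4 (7); add n4.
The 2nd edge added is n1 n2.

n1-n2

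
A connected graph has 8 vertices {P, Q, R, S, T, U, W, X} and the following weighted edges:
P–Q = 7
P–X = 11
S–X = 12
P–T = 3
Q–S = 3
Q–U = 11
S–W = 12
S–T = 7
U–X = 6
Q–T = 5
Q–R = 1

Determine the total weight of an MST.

41

Prim, starting at U.
Step 1: cheapest edge leaving the tree is U–X (6); add X.
Step 2: cheapest edge leaving the tree is P–X (11); add P.
Step 3: cheapest edge leaving the tree is P–T (3); add T.
Step 4: cheapest edge leaving the tree is Q–T (5); add Q.
Step 5: cheapest edge leaving the tree is Q–R (1); add R.
Step 6: cheapest edge leaving the tree is Q–S (3); add S.
Step 7: cheapest edge leaving the tree is S–W (12); add W.
MST edges: U–X, P–X, P–T, Q–T, Q–R, Q–S, S–W; total weight 6+11+3+5+1+3+12 = 41.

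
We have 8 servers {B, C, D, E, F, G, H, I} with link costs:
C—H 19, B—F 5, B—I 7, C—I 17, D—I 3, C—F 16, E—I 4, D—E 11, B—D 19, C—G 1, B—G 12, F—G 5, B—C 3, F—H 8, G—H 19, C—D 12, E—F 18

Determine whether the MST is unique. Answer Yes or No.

Kruskal's algorithm — process edges by increasing weight (ties by edge label):
C—G (1): add — endpoints in different components.
B—C (3): add — endpoints in different components.
D—I (3): add — endpoints in different components.
E—I (4): add — endpoints in different components.
B—F (5): add — endpoints in different components.
F—G (5): skip — F and G already connected.
B—I (7): add — endpoints in different components.
F—H (8): add — endpoints in different components.
Non-tree edge F—G has weight 5, equal to the heaviest edge on its tree cycle — swapping gives another MST of the same weight. Not unique.

No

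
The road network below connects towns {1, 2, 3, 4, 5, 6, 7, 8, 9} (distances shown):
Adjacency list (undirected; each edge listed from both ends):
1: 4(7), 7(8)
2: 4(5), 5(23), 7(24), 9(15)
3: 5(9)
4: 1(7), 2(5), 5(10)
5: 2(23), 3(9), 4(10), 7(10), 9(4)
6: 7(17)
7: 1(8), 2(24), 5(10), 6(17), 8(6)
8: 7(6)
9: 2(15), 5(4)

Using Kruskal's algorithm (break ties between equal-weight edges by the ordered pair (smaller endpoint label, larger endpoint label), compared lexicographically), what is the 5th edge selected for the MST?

Sort edges by weight, then run Kruskal:
5–9 (4): add — endpoints in different components.
2–4 (5): add — endpoints in different components.
7–8 (6): add — endpoints in different components.
1–4 (7): add — endpoints in different components.
1–7 (8): add — endpoints in different components.
3–5 (9): add — endpoints in different components.
4–5 (10): add — endpoints in different components.
5–7 (10): skip — 5 and 7 already connected.
2–9 (15): skip — 2 and 9 already connected.
6–7 (17): add — endpoints in different components.
The 5th edge added is 1–7.

1-7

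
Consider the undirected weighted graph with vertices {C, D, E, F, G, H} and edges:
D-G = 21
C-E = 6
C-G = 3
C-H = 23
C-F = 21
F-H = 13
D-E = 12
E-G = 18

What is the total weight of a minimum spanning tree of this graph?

Grow the tree from D using Prim:
Step 1: frontier [D-E 12, D-G 21] → take D-E (12); add E.
Step 2: frontier [D-G 21, C-E 6, E-G 18] → take C-E (6); add C.
Step 3: frontier [C-G 3, C-F 21, C-H 23, D-G 21, E-G 18] → take C-G (3); add G.
Step 4: frontier [C-F 21, C-H 23] → take C-F (21); add F.
Step 5: frontier [C-H 23, F-H 13] → take F-H (13); add H.
MST edges: D-E, C-E, C-G, C-F, F-H; total weight 12+6+3+21+13 = 55.

55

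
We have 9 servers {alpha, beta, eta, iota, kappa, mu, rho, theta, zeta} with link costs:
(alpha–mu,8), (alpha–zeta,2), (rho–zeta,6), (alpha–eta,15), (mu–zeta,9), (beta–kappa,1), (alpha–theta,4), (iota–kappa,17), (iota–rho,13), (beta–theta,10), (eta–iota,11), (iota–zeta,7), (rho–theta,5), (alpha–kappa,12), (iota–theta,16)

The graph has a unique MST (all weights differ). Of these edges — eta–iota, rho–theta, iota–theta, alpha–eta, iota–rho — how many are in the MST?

2

Kruskal's algorithm — process edges by increasing weight (ties by edge label):
beta–kappa (1): add — endpoints in different components.
alpha–zeta (2): add — endpoints in different components.
alpha–theta (4): add — endpoints in different components.
rho–theta (5): add — endpoints in different components.
rho–zeta (6): skip — rho and zeta already connected.
iota–zeta (7): add — endpoints in different components.
alpha–mu (8): add — endpoints in different components.
mu–zeta (9): skip — mu and zeta already connected.
beta–theta (10): add — endpoints in different components.
eta–iota (11): add — endpoints in different components.
MST edge set: {beta–kappa, alpha–zeta, alpha–theta, rho–theta, iota–zeta, alpha–mu, beta–theta, eta–iota}.
Of the listed edges, {eta–iota, rho–theta} are in the MST → 2.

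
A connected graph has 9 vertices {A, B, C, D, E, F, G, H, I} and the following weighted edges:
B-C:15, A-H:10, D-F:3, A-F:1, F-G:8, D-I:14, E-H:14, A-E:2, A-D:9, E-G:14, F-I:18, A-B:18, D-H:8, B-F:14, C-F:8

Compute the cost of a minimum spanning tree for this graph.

Prim, starting at I.
Step 1: cheapest edge leaving the tree is D-I (14); add D.
Step 2: cheapest edge leaving the tree is D-F (3); add F.
Step 3: cheapest edge leaving the tree is A-F (1); add A.
Step 4: cheapest edge leaving the tree is A-E (2); add E.
Step 5: cheapest edge leaving the tree is C-F (8); add C.
Step 6: cheapest edge leaving the tree is F-G (8); add G.
Step 7: cheapest edge leaving the tree is D-H (8); add H.
Step 8: cheapest edge leaving the tree is B-F (14); add B.
MST edges: D-I, D-F, A-F, A-E, C-F, F-G, D-H, B-F; total weight 14+3+1+2+8+8+8+14 = 58.

58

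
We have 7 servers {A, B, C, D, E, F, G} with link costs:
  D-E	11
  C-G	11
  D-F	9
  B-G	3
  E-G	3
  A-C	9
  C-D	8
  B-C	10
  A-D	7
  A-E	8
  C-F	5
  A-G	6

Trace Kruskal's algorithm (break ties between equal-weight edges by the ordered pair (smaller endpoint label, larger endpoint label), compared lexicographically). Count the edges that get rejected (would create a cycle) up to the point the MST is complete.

1

Kruskal's algorithm — process edges by increasing weight (ties by edge label):
B-G (3): add — endpoints in different components.
E-G (3): add — endpoints in different components.
C-F (5): add — endpoints in different components.
A-G (6): add — endpoints in different components.
A-D (7): add — endpoints in different components.
A-E (8): skip — A and E already connected.
C-D (8): add — endpoints in different components.
Edges rejected before the tree was complete: 1.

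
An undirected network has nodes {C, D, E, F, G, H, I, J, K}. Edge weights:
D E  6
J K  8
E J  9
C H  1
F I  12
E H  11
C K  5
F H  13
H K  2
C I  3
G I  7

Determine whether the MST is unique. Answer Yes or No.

Kruskal's algorithm — process edges by increasing weight (ties by edge label):
C H (1): add — endpoints in different components.
H K (2): add — endpoints in different components.
C I (3): add — endpoints in different components.
C K (5): skip — C and K already connected.
D E (6): add — endpoints in different components.
G I (7): add — endpoints in different components.
J K (8): add — endpoints in different components.
E J (9): add — endpoints in different components.
E H (11): skip — E and H already connected.
F I (12): add — endpoints in different components.
Every non-tree edge has weight strictly greater than the heaviest edge on the tree path between its endpoints, so the MST is unique.

Yes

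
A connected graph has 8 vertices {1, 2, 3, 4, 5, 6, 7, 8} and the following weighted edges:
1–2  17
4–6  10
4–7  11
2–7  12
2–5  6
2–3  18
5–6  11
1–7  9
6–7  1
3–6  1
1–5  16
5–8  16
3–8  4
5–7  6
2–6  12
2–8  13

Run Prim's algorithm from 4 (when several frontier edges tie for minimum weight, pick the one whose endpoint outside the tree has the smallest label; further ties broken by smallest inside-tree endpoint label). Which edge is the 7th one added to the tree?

Prim's algorithm from 4:
Step 1: cheapest edge leaving the tree is 4–6 (10); add 6.
Step 2: cheapest edge leaving the tree is 3–6 (1); add 3.
Step 3: cheapest edge leaving the tree is 6–7 (1); add 7.
Step 4: cheapest edge leaving the tree is 3–8 (4); add 8.
Step 5: cheapest edge leaving the tree is 5–7 (6); add 5.
Step 6: cheapest edge leaving the tree is 2–5 (6); add 2.
Step 7: cheapest edge leaving the tree is 1–7 (9); add 1.
The 7th edge added is 1–7.

1-7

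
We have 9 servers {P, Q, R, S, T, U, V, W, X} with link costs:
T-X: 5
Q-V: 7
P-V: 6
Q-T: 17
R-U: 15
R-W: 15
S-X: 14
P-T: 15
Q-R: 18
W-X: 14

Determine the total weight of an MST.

91

Kruskal's algorithm — process edges by increasing weight (ties by edge label):
T-X (5): add — endpoints in different components.
P-V (6): add — endpoints in different components.
Q-V (7): add — endpoints in different components.
S-X (14): add — endpoints in different components.
W-X (14): add — endpoints in different components.
P-T (15): add — endpoints in different components.
R-U (15): add — endpoints in different components.
R-W (15): add — endpoints in different components.
MST edges: T-X, P-V, Q-V, S-X, W-X, P-T, R-U, R-W; total weight 5+6+7+14+14+15+15+15 = 91.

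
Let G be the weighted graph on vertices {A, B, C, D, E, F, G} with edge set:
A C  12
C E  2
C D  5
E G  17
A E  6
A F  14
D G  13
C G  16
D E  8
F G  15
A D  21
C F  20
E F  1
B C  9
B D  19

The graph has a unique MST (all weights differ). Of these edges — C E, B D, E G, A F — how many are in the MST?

1

Kruskal's algorithm — process edges by increasing weight (ties by edge label):
E F (1): add — endpoints in different components.
C E (2): add — endpoints in different components.
C D (5): add — endpoints in different components.
A E (6): add — endpoints in different components.
D E (8): skip — D and E already connected.
B C (9): add — endpoints in different components.
A C (12): skip — A and C already connected.
D G (13): add — endpoints in different components.
MST edge set: {E F, C E, C D, A E, B C, D G}.
Of the listed edges, {C E} are in the MST → 1.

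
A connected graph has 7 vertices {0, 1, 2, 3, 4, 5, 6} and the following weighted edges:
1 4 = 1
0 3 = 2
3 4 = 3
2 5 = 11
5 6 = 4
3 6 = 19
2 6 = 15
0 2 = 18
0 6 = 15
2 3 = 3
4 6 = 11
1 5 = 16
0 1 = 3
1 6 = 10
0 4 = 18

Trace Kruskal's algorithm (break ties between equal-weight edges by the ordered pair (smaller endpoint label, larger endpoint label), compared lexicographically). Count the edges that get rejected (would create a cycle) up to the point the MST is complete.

1

Sort edges by weight, then run Kruskal:
1 4 (1): add — endpoints in different components.
0 3 (2): add — endpoints in different components.
0 1 (3): add — endpoints in different components.
2 3 (3): add — endpoints in different components.
3 4 (3): skip — 3 and 4 already connected.
5 6 (4): add — endpoints in different components.
1 6 (10): add — endpoints in different components.
Edges rejected before the tree was complete: 1.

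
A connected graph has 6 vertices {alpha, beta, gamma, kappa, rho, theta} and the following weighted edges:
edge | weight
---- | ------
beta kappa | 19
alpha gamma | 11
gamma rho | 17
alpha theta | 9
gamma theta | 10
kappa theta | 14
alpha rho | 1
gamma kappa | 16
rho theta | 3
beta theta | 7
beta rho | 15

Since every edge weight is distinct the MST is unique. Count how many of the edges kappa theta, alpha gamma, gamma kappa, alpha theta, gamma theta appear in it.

2

Sort edges by weight, then run Kruskal:
alpha rho (1): add. Components now {theta} {alpha,rho} {beta} {gamma} {kappa}
rho theta (3): add. Components now {alpha,rho,theta} {beta} {gamma} {kappa}
beta theta (7): add. Components now {alpha,beta,rho,theta} {gamma} {kappa}
alpha theta (9): skip — theta and alpha already connected.
gamma theta (10): add. Components now {alpha,beta,gamma,rho,theta} {kappa}
alpha gamma (11): skip — alpha and gamma already connected.
kappa theta (14): add. Components now {alpha,beta,gamma,kappa,rho,theta}
MST edge set: {alpha rho, rho theta, beta theta, gamma theta, kappa theta}.
Of the listed edges, {kappa theta, gamma theta} are in the MST → 2.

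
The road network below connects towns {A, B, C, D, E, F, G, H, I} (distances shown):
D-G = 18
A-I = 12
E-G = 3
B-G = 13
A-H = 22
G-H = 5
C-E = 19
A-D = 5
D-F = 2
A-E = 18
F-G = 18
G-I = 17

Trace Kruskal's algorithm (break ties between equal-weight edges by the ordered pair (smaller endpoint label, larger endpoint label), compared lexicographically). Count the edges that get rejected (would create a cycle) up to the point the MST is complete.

3

Sort edges by weight, then run Kruskal:
D-F (2): add — endpoints in different components.
E-G (3): add — endpoints in different components.
A-D (5): add — endpoints in different components.
G-H (5): add — endpoints in different components.
A-I (12): add — endpoints in different components.
B-G (13): add — endpoints in different components.
G-I (17): add — endpoints in different components.
A-E (18): skip — A and E already connected.
D-G (18): skip — D and G already connected.
F-G (18): skip — F and G already connected.
C-E (19): add — endpoints in different components.
Edges rejected before the tree was complete: 3.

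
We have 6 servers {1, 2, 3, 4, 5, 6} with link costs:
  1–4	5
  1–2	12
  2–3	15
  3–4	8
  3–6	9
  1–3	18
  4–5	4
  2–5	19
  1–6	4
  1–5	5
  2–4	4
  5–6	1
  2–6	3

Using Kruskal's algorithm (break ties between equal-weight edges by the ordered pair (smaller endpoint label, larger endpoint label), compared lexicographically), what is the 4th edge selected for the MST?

2-4

Kruskal: consider edges lightest-first.
5–6 (1): add — endpoints in different components.
2–6 (3): add — endpoints in different components.
1–6 (4): add — endpoints in different components.
2–4 (4): add — endpoints in different components.
4–5 (4): skip — 4 and 5 already connected.
1–4 (5): skip — 1 and 4 already connected.
1–5 (5): skip — 1 and 5 already connected.
3–4 (8): add — endpoints in different components.
The 4th edge added is 2–4.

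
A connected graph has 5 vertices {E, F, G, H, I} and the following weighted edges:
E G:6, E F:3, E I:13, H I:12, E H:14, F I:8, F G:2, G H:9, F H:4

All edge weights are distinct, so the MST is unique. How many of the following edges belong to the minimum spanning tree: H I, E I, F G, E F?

2

Kruskal's algorithm — process edges by increasing weight (ties by edge label):
F G (2): add — endpoints in different components.
E F (3): add — endpoints in different components.
F H (4): add — endpoints in different components.
E G (6): skip — E and G already connected.
F I (8): add — endpoints in different components.
MST edge set: {F G, E F, F H, F I}.
Of the listed edges, {F G, E F} are in the MST → 2.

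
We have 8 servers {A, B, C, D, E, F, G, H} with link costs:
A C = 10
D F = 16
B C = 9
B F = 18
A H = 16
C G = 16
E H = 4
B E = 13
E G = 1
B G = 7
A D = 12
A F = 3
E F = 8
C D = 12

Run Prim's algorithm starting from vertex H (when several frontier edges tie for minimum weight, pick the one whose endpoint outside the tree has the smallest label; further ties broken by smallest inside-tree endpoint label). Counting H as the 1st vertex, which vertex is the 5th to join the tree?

F

Prim, starting at H.
Step 1: cheapest edge leaving the tree is E H (4); add E.
Step 2: cheapest edge leaving the tree is E G (1); add G.
Step 3: cheapest edge leaving the tree is B G (7); add B.
Step 4: cheapest edge leaving the tree is E F (8); add F.
Step 5: cheapest edge leaving the tree is A F (3); add A.
Step 6: cheapest edge leaving the tree is B C (9); add C.
Step 7: cheapest edge leaving the tree is A D (12); add D.
Vertex order: H, E, G, B, F, A, C, D. The 5th vertex is F.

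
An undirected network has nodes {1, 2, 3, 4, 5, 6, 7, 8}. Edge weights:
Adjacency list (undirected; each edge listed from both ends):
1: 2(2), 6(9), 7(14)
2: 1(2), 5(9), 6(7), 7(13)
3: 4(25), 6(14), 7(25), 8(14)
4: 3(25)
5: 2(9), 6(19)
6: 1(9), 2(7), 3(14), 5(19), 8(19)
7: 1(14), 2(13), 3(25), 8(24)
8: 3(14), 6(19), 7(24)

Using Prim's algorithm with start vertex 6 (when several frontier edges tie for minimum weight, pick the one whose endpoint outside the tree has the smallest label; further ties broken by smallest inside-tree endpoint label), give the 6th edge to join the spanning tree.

Prim, starting at 6.
Step 1: cheapest edge leaving the tree is 2-6 (7); add 2.
Step 2: cheapest edge leaving the tree is 1-2 (2); add 1.
Step 3: cheapest edge leaving the tree is 2-5 (9); add 5.
Step 4: cheapest edge leaving the tree is 2-7 (13); add 7.
Step 5: cheapest edge leaving the tree is 3-6 (14); add 3.
Step 6: cheapest edge leaving the tree is 3-8 (14); add 8.
Step 7: cheapest edge leaving the tree is 3-4 (25); add 4.
The 6th edge added is 3-8.

3-8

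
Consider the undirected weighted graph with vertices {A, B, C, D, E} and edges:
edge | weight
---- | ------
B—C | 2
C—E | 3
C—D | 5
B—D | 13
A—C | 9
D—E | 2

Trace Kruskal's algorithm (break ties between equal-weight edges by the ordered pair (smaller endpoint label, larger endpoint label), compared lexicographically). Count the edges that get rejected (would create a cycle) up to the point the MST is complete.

1

Sort edges by weight, then run Kruskal:
B—C (2): add. Components now {A} {B,C} {D} {E}
D—E (2): add. Components now {A} {B,C} {D,E}
C—E (3): add. Components now {A} {B,C,D,E}
C—D (5): skip — C and D already connected.
A—C (9): add. Components now {A,B,C,D,E}
Edges rejected before the tree was complete: 1.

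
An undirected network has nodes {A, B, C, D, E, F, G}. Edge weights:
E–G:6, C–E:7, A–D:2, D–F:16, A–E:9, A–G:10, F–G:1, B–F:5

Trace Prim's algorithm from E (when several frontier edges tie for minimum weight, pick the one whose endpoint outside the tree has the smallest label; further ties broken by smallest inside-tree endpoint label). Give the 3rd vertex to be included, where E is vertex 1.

F

Grow the tree from E using Prim:
Step 1: frontier [E–G 6, C–E 7, A–E 9] → take E–G (6); add G.
Step 2: frontier [C–E 7, A–E 9, F–G 1, A–G 10] → take F–G (1); add F.
Step 3: frontier [C–E 7, A–E 9, B–F 5, D–F 16, A–G 10] → take B–F (5); add B.
Step 4: frontier [C–E 7, A–E 9, D–F 16, A–G 10] → take C–E (7); add C.
Step 5: frontier [A–E 9, D–F 16, A–G 10] → take A–E (9); add A.
Step 6: frontier [A–D 2, D–F 16] → take A–D (2); add D.
Vertex order: E, G, F, B, C, A, D. The 3rd vertex is F.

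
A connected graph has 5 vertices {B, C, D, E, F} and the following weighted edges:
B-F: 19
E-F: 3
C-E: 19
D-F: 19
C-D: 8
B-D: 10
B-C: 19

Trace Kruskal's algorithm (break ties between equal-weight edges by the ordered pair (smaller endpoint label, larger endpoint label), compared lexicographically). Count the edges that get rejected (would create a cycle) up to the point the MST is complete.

1

Sort edges by weight, then run Kruskal:
E-F (3): add — endpoints in different components.
C-D (8): add — endpoints in different components.
B-D (10): add — endpoints in different components.
B-C (19): skip — B and C already connected.
B-F (19): add — endpoints in different components.
Edges rejected before the tree was complete: 1.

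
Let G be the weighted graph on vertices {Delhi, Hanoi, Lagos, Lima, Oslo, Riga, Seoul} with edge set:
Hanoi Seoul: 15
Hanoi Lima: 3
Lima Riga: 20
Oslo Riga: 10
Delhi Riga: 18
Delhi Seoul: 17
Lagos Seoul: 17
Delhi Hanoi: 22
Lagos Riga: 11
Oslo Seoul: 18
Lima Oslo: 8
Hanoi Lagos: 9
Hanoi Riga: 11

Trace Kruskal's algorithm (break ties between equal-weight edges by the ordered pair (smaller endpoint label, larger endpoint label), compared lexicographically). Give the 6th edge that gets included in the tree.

Kruskal's algorithm — process edges by increasing weight (ties by edge label):
Hanoi Lima (3): add. Components now {Hanoi,Lima} {Riga} {Delhi} {Lagos} {Oslo} {Seoul}
Lima Oslo (8): add. Components now {Hanoi,Lima,Oslo} {Riga} {Delhi} {Lagos} {Seoul}
Hanoi Lagos (9): add. Components now {Hanoi,Lagos,Lima,Oslo} {Riga} {Delhi} {Seoul}
Oslo Riga (10): add. Components now {Hanoi,Lagos,Lima,Oslo,Riga} {Delhi} {Seoul}
Hanoi Riga (11): skip — Riga and Hanoi already connected.
Lagos Riga (11): skip — Riga and Lagos already connected.
Hanoi Seoul (15): add. Components now {Hanoi,Lagos,Lima,Oslo,Riga,Seoul} {Delhi}
Delhi Seoul (17): add. Components now {Delhi,Hanoi,Lagos,Lima,Oslo,Riga,Seoul}
The 6th edge added is Delhi Seoul.

Delhi-Seoul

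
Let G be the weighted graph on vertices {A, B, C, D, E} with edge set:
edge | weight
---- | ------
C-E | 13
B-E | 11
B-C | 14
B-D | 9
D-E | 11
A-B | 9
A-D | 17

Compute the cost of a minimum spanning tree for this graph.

42

Sort edges by weight, then run Kruskal:
A-B (9): add. Components now {A,B} {C} {D} {E}
B-D (9): add. Components now {A,B,D} {C} {E}
B-E (11): add. Components now {A,B,D,E} {C}
D-E (11): skip — D and E already connected.
C-E (13): add. Components now {A,B,C,D,E}
MST edges: A-B, B-D, B-E, C-E; total weight 9+9+11+13 = 42.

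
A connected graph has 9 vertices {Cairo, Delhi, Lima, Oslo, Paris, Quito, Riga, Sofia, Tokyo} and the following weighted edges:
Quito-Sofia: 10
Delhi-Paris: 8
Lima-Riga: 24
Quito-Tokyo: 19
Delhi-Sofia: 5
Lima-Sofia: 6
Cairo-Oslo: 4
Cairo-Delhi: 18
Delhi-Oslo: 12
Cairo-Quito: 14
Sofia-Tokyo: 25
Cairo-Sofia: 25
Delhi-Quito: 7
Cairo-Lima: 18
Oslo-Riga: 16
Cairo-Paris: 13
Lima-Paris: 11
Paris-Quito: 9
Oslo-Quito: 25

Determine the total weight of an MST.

77

Prim's algorithm from Sofia:
Step 1: cheapest edge leaving the tree is Delhi-Sofia (5); add Delhi.
Step 2: cheapest edge leaving the tree is Lima-Sofia (6); add Lima.
Step 3: cheapest edge leaving the tree is Delhi-Quito (7); add Quito.
Step 4: cheapest edge leaving the tree is Delhi-Paris (8); add Paris.
Step 5: cheapest edge leaving the tree is Delhi-Oslo (12); add Oslo.
Step 6: cheapest edge leaving the tree is Cairo-Oslo (4); add Cairo.
Step 7: cheapest edge leaving the tree is Oslo-Riga (16); add Riga.
Step 8: cheapest edge leaving the tree is Quito-Tokyo (19); add Tokyo.
MST edges: Delhi-Sofia, Lima-Sofia, Delhi-Quito, Delhi-Paris, Delhi-Oslo, Cairo-Oslo, Oslo-Riga, Quito-Tokyo; total weight 5+6+7+8+12+4+16+19 = 77.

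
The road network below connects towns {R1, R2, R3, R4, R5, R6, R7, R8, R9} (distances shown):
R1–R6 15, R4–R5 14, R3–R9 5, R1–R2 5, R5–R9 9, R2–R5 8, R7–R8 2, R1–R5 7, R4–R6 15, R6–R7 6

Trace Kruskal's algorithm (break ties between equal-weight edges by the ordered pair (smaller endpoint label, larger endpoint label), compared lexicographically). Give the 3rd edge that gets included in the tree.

Kruskal's algorithm — process edges by increasing weight (ties by edge label):
R7–R8 (2): add — endpoints in different components.
R1–R2 (5): add — endpoints in different components.
R3–R9 (5): add — endpoints in different components.
R6–R7 (6): add — endpoints in different components.
R1–R5 (7): add — endpoints in different components.
R2–R5 (8): skip — R2 and R5 already connected.
R5–R9 (9): add — endpoints in different components.
R4–R5 (14): add — endpoints in different components.
R1–R6 (15): add — endpoints in different components.
The 3rd edge added is R3–R9.

R3-R9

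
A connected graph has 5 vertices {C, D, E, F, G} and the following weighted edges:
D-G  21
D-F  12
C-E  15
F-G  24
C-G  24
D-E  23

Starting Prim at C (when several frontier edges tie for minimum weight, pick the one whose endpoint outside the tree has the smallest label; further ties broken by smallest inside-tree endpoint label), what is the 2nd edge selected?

D-E

Prim, starting at C.
Step 1: frontier [C-E 15, C-G 24] → take C-E (15); add E.
Step 2: frontier [C-G 24, D-E 23] → take D-E (23); add D.
Step 3: frontier [C-G 24, D-F 12, D-G 21] → take D-F (12); add F.
Step 4: frontier [C-G 24, D-G 21, F-G 24] → take D-G (21); add G.
The 2nd edge added is D-E.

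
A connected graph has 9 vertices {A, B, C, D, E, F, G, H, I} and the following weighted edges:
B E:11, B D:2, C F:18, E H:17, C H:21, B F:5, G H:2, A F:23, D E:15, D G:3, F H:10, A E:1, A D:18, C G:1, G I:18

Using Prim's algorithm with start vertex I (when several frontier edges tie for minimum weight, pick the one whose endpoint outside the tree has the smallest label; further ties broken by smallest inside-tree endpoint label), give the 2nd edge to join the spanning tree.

Prim's algorithm from I:
Step 1: cheapest edge leaving the tree is G I (18); add G.
Step 2: cheapest edge leaving the tree is C G (1); add C.
Step 3: cheapest edge leaving the tree is G H (2); add H.
Step 4: cheapest edge leaving the tree is D G (3); add D.
Step 5: cheapest edge leaving the tree is B D (2); add B.
Step 6: cheapest edge leaving the tree is B F (5); add F.
Step 7: cheapest edge leaving the tree is B E (11); add E.
Step 8: cheapest edge leaving the tree is A E (1); add A.
The 2nd edge added is C G.

C-G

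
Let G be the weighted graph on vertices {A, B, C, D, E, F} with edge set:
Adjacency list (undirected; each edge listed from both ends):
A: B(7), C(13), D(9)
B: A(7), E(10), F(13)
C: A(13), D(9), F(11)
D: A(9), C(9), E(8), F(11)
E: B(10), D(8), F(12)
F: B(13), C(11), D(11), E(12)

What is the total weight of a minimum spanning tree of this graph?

Sort edges by weight, then run Kruskal:
A-B (7): add — endpoints in different components.
D-E (8): add — endpoints in different components.
A-D (9): add — endpoints in different components.
C-D (9): add — endpoints in different components.
B-E (10): skip — B and E already connected.
C-F (11): add — endpoints in different components.
MST edges: A-B, D-E, A-D, C-D, C-F; total weight 7+8+9+9+11 = 44.

44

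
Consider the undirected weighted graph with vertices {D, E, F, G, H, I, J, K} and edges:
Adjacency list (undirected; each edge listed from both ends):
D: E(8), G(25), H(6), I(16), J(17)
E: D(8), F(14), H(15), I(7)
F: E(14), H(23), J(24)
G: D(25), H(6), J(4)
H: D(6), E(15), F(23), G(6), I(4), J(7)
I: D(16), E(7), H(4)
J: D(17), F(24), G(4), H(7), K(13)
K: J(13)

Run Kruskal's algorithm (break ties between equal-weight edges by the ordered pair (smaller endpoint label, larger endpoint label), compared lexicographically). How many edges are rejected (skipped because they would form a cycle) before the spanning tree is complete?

Kruskal: consider edges lightest-first.
G-J (4): add — endpoints in different components.
H-I (4): add — endpoints in different components.
D-H (6): add — endpoints in different components.
G-H (6): add — endpoints in different components.
E-I (7): add — endpoints in different components.
H-J (7): skip — H and J already connected.
D-E (8): skip — D and E already connected.
J-K (13): add — endpoints in different components.
E-F (14): add — endpoints in different components.
Edges rejected before the tree was complete: 2.

2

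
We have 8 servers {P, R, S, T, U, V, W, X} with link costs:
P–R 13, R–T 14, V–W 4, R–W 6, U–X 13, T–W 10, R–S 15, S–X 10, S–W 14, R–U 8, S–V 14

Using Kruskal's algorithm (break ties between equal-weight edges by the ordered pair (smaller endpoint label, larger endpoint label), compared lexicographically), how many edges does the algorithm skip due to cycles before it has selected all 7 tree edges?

Kruskal's algorithm — process edges by increasing weight (ties by edge label):
V–W (4): add — endpoints in different components.
R–W (6): add — endpoints in different components.
R–U (8): add — endpoints in different components.
S–X (10): add — endpoints in different components.
T–W (10): add — endpoints in different components.
P–R (13): add — endpoints in different components.
U–X (13): add — endpoints in different components.
Edges rejected before the tree was complete: 0.

0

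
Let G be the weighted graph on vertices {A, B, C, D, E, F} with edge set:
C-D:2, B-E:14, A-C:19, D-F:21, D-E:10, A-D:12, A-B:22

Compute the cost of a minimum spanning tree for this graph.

Prim's algorithm from A:
Step 1: frontier [A-D 12, A-C 19, A-B 22] → take A-D (12); add D.
Step 2: frontier [A-C 19, A-B 22, C-D 2, D-E 10, D-F 21] → take C-D (2); add C.
Step 3: frontier [A-B 22, D-E 10, D-F 21] → take D-E (10); add E.
Step 4: frontier [A-B 22, D-F 21, B-E 14] → take B-E (14); add B.
Step 5: frontier [D-F 21] → take D-F (21); add F.
MST edges: A-D, C-D, D-E, B-E, D-F; total weight 12+2+10+14+21 = 59.

59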